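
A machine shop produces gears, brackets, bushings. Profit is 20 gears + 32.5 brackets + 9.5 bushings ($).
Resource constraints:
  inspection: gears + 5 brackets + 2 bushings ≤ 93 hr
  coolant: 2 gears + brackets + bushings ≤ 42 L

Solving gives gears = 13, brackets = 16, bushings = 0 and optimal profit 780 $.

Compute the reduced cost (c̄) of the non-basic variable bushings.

Both inspection and coolant are binding at x*.
Dual feasibility on the basic columns requires 1·y_inspection + 2·y_coolant = 20, 5·y_inspection + 1·y_coolant = 32.5.
Solving: y_inspection = 5, y_coolant = 7.5.
Reduced cost of bushings: c₃ − yᵀa₃ = 9.5 − (5·2 + 7.5·1) = 9.5 − 17.5 = -8.

-8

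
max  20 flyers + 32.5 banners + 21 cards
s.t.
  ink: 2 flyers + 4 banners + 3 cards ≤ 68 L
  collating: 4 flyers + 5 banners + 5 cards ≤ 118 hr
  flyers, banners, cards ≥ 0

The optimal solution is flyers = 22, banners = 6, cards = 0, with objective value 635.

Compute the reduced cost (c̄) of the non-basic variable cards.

Both ink and collating are binding at x*.
Dual feasibility on the basic columns requires 2·y_ink + 4·y_collating = 20, 4·y_ink + 5·y_collating = 32.5.
This yields shadow prices y_ink = 5, y_collating = 2.5.
Reduced cost of cards: c₃ − yᵀa₃ = 21 − (5·3 + 2.5·5) = 21 − 27.5 = -6.5.

-6.5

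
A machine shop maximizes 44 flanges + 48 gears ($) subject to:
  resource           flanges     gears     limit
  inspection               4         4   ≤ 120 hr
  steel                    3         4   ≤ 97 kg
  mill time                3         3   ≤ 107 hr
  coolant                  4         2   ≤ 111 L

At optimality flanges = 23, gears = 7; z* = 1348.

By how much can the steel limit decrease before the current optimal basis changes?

Binding constraints: inspection, steel. The basis is B = [[4,4],[3,4]] with det 4.
Per unit decrease in steel, x* moves by d = (1, -1).
The basis stays optimal until coolant becomes binding; allowable decrease = 2.5 kg.

2.5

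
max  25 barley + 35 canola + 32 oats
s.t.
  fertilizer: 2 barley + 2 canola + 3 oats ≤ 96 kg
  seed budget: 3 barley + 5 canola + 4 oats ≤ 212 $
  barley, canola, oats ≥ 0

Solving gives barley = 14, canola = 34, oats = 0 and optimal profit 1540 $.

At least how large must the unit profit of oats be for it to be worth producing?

35

Check each constraint at x*: fertilizer 96/96 (tight); seed budget 212/212 (tight).
The binding rows give the dual system: 2·y_fertilizer + 3·y_seed budget = 25 and 2·y_fertilizer + 5·y_seed budget = 35.
→ y_fertilizer = 5 and y_seed budget = 5.
oats enters the basis when its profit ≥ yᵀa₃ = 5·3 + 5·4 = 35.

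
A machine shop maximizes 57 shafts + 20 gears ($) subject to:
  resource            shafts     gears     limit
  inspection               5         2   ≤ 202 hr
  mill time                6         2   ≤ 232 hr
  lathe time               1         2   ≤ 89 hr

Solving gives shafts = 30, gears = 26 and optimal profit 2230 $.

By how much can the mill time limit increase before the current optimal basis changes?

10.4

Binding constraints: inspection, mill time. The basis is B = [[5,2],[6,2]] with det -2.
Per unit increase in mill time, x* moves by d = (1, -2.5).
The basis stays optimal until gears reaches 0; allowable increase = 10.4 hr.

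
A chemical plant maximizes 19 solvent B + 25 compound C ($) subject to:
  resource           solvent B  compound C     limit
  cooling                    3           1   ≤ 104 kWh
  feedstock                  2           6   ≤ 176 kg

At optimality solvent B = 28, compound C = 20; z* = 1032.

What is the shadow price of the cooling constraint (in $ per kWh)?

Check each constraint at x*: cooling 104/104 (tight); feedstock 176/176 (tight).
The binding rows give the dual system: 3·y_cooling + 2·y_feedstock = 19 and 1·y_cooling + 6·y_feedstock = 25.
This yields shadow prices y_cooling = 4, y_feedstock = 3.5.
Shadow price of cooling = 4.

4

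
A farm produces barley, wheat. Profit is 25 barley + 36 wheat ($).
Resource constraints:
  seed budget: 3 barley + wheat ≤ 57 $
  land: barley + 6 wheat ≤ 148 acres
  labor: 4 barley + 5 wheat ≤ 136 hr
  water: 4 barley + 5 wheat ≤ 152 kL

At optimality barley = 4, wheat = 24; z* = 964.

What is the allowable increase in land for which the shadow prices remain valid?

Binding constraints: land, labor. The basis is B = [[1,6],[4,5]] with det -19.
Per unit increase in land, x* moves by d = (-0.2632, 0.2105).
The basis stays optimal until barley reaches 0; allowable increase = 15.2 acres.

15.2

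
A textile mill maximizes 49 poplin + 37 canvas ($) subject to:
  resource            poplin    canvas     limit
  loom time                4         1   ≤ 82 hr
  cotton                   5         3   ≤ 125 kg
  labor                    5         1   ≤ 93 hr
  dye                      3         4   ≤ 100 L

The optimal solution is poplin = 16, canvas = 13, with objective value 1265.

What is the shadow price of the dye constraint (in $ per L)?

Binding: labor and dye. Non-binding: loom time (5 unused), cotton (6 unused).
By complementary slackness, y = 0 for the non-binding constraints.
The binding rows give the dual system: 5·y_labor + 3·y_dye = 49 and 1·y_labor + 4·y_dye = 37.
This yields shadow prices y_labor = 5, y_dye = 8.
Shadow price of dye = 8.

8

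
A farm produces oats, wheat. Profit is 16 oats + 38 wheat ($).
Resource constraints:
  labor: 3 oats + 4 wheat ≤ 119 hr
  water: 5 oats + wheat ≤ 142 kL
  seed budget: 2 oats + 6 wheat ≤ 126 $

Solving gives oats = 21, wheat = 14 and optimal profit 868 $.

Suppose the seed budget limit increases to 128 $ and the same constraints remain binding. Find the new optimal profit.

878

Binding: labor and seed budget. Non-binding: water (23 unused).
By complementary slackness, y = 0 for the non-binding constraint.
Dual feasibility on the basic columns requires 3·y_labor + 2·y_seed budget = 16, 4·y_labor + 6·y_seed budget = 38.
→ y_labor = 2 and y_seed budget = 5.
Δz = y_seed budget·Δb = 5 × (2) = 10, so new z* = 868 + 10 = 878.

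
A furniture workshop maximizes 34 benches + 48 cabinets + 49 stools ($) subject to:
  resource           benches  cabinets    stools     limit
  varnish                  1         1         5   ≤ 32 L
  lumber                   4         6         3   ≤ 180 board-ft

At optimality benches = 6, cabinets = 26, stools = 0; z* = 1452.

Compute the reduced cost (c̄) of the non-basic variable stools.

-2

Both varnish and lumber are binding at x*.
Dual feasibility on the basic columns requires 1·y_varnish + 4·y_lumber = 34, 1·y_varnish + 6·y_lumber = 48.
Solving: y_varnish = 6, y_lumber = 7.
Reduced cost of stools: c₃ − yᵀa₃ = 49 − (6·5 + 7·3) = 49 − 51 = -2.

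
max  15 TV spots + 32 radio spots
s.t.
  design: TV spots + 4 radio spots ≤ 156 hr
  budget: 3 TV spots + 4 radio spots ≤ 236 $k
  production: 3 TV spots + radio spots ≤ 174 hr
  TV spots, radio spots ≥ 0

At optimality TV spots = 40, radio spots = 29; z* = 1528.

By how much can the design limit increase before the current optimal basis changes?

Binding constraints: design, budget. The basis is B = [[1,4],[3,4]] with det -8.
Per unit increase in design, x* moves by d = (-0.5, 0.375).
The basis stays optimal until TV spots reaches 0; allowable increase = 80 hr.

80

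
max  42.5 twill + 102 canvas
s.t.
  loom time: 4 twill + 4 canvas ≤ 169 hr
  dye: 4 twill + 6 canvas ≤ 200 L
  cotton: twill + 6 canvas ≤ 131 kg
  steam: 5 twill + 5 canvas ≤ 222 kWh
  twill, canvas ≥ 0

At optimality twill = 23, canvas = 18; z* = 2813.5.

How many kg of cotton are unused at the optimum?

cotton used = 1·23 + 6·18 = 131; slack = 131 − 131 = 0.

0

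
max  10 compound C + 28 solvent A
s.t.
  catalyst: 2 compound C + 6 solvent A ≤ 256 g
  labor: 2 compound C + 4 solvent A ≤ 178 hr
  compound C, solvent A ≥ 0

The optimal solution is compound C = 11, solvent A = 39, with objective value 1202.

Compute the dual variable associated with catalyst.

4

At the optimum: catalyst uses 256 of 256 (binding); labor uses 178 of 178 (binding).
Dual feasibility on the basic columns requires 2·y_catalyst + 2·y_labor = 10, 6·y_catalyst + 4·y_labor = 28.
Solving: y_catalyst = 4, y_labor = 1.
Shadow price of catalyst = 4.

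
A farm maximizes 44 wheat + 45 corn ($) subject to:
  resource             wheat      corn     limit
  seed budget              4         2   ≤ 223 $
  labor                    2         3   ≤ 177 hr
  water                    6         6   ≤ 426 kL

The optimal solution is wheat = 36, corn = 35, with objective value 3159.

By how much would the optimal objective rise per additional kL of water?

7

Check each constraint at x*: seed budget 214/223 (slack 9); labor 177/177 (tight); water 426/426 (tight).
Slack constraints have shadow price 0 (complementary slackness).
Dual feasibility on the basic columns requires 2·y_labor + 6·y_water = 44, 3·y_labor + 6·y_water = 45.
→ y_labor = 1 and y_water = 7.
Shadow price of water = 7.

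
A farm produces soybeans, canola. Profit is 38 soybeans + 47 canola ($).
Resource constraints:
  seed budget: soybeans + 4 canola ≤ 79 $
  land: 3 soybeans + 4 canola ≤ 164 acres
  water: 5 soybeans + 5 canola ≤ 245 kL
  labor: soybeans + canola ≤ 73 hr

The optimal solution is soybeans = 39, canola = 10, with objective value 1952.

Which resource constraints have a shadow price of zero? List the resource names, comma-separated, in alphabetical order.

seed budget: 79/79 (binding)
land: 157/164 (slack 7)
water: 245/245 (binding)
labor: 49/73 (slack 24)
By complementary slackness, a constraint with positive slack has shadow price 0 → labor, land.

labor, land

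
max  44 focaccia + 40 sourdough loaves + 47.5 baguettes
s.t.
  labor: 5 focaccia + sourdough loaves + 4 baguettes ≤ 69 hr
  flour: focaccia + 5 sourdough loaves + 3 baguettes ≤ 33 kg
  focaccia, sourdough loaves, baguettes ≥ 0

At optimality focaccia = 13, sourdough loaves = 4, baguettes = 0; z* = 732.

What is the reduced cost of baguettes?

-2

Both labor and flour are binding at x*.
Dual feasibility on the basic columns requires 5·y_labor + 1·y_flour = 44, 1·y_labor + 5·y_flour = 40.
Solving: y_labor = 7.5, y_flour = 6.5.
Reduced cost of baguettes: c₃ − yᵀa₃ = 47.5 − (7.5·4 + 6.5·3) = 47.5 − 49.5 = -2.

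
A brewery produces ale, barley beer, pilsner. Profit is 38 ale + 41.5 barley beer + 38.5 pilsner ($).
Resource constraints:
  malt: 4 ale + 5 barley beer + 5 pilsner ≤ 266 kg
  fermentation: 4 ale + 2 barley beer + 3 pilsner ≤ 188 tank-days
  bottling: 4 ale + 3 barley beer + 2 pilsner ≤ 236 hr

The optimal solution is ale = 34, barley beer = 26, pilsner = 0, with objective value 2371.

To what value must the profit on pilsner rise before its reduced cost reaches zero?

At the optimum: malt uses 266 of 266 (binding); fermentation uses 188 of 188 (binding); bottling uses 214 of 236 (slack = 22).
Since bottling is not tight, its dual is 0.
The binding rows give the dual system: 4·y_malt + 4·y_fermentation = 38 and 5·y_malt + 2·y_fermentation = 41.5.
Solving: y_malt = 7.5, y_fermentation = 2.
pilsner enters the basis when its profit ≥ yᵀa₃ = 7.5·5 + 2·3 = 43.5.

43.5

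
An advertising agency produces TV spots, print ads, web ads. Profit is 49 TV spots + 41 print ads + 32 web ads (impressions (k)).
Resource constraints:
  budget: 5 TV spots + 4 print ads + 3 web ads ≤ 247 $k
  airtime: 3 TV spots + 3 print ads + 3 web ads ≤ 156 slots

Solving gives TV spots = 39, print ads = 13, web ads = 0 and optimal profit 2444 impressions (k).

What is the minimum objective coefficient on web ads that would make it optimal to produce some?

33

At the optimum: budget uses 247 of 247 (binding); airtime uses 156 of 156 (binding).
The binding rows give the dual system: 5·y_budget + 3·y_airtime = 49 and 4·y_budget + 3·y_airtime = 41.
This yields shadow prices y_budget = 8, y_airtime = 3.
web ads enters the basis when its profit ≥ yᵀa₃ = 8·3 + 3·3 = 33.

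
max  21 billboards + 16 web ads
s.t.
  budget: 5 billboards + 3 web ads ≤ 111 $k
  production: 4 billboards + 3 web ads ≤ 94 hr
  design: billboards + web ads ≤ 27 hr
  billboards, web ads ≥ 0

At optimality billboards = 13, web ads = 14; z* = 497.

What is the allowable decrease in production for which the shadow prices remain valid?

Binding constraints: production, design. The basis is B = [[4,3],[1,1]] with det 1.
Per unit decrease in production, x* moves by d = (-1, 1).
The basis stays optimal until billboards reaches 0; allowable decrease = 13 hr.

13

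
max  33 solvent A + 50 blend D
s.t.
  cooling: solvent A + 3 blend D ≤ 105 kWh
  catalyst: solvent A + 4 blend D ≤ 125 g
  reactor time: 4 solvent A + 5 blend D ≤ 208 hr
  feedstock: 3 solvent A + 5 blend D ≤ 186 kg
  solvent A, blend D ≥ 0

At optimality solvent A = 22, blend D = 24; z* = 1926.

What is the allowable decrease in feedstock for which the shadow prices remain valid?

30

Binding constraints: reactor time, feedstock. The basis is B = [[4,5],[3,5]] with det 5.
Per unit decrease in feedstock, x* moves by d = (1, -0.8).
The basis stays optimal until blend D reaches 0; allowable decrease = 30 kg.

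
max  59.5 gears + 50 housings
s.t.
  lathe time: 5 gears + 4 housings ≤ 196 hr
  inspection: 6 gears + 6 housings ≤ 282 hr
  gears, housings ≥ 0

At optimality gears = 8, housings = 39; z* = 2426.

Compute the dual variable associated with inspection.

Both lathe time and inspection are binding at x*.
From A_Bᵀ y = c: 5·y_lathe time + 6·y_inspection = 59.5; 4·y_lathe time + 6·y_inspection = 50.
This yields shadow prices y_lathe time = 9.5, y_inspection = 2.
Shadow price of inspection = 2.

2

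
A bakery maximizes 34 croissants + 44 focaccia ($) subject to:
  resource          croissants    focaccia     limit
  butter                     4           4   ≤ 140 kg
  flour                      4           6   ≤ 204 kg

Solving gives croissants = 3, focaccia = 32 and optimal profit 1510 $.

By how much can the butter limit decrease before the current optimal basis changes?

4

Binding constraints: butter, flour. The basis is B = [[4,4],[4,6]] with det 8.
Per unit decrease in butter, x* moves by d = (-0.75, 0.5).
The basis stays optimal until croissants reaches 0; allowable decrease = 4 kg.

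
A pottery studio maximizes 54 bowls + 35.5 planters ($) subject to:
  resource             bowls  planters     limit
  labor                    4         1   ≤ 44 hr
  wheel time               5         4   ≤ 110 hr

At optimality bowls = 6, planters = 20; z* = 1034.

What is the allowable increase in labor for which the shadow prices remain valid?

Binding constraints: labor, wheel time. The basis is B = [[4,1],[5,4]] with det 11.
Per unit increase in labor, x* moves by d = (0.3636, -0.4545).
The basis stays optimal until planters reaches 0; allowable increase = 44 hr.

44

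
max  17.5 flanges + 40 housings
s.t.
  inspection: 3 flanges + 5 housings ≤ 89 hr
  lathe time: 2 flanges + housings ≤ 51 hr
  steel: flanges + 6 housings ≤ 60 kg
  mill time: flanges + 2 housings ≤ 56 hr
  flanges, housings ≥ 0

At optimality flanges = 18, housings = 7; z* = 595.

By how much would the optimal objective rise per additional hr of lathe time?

0

At the optimum: inspection uses 89 of 89 (binding); lathe time uses 43 of 51 (slack = 8); steel uses 60 of 60 (binding); mill time uses 32 of 56 (slack = 24).
By complementary slackness, y = 0 for the non-binding constraints.
Dual feasibility on the basic columns requires 3·y_inspection + 1·y_steel = 17.5, 5·y_inspection + 6·y_steel = 40.
This yields shadow prices y_inspection = 5, y_steel = 2.5.
Shadow price of lathe time = 0.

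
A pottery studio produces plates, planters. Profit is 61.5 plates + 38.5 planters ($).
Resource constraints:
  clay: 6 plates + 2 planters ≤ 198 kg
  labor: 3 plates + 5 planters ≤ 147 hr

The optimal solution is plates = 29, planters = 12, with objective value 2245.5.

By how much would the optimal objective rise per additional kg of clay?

Check each constraint at x*: clay 198/198 (tight); labor 147/147 (tight).
The binding rows give the dual system: 6·y_clay + 3·y_labor = 61.5 and 2·y_clay + 5·y_labor = 38.5.
Solving: y_clay = 8, y_labor = 4.5.
Shadow price of clay = 8.

8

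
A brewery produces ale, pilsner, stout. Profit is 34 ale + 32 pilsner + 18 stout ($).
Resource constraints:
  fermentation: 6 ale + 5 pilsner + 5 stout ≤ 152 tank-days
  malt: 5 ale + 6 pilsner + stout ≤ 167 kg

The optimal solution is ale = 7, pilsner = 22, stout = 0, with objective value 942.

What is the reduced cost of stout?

Both fermentation and malt are binding at x*.
Dual feasibility on the basic columns requires 6·y_fermentation + 5·y_malt = 34, 5·y_fermentation + 6·y_malt = 32.
Solving: y_fermentation = 4, y_malt = 2.
Reduced cost of stout: c₃ − yᵀa₃ = 18 − (4·5 + 2·1) = 18 − 22 = -4.

-4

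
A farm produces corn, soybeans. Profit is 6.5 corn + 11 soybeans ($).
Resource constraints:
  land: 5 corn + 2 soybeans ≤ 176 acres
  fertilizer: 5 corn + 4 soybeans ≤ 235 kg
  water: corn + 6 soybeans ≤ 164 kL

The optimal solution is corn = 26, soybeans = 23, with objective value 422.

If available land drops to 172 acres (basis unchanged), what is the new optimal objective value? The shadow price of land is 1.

418

Δb = -4, so new z* = 422 + (1)·(-4) = 422 − 4 = 418.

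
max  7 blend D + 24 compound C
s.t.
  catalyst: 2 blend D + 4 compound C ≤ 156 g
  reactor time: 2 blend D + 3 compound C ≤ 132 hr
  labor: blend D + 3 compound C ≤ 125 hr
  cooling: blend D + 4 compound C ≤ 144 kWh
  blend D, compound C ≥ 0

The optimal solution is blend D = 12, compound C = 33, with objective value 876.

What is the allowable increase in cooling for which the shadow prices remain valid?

Binding constraints: catalyst, cooling. The basis is B = [[2,4],[1,4]] with det 4.
Per unit increase in cooling, x* moves by d = (-1, 0.5).
The basis stays optimal until blend D reaches 0; allowable increase = 12 kWh.

12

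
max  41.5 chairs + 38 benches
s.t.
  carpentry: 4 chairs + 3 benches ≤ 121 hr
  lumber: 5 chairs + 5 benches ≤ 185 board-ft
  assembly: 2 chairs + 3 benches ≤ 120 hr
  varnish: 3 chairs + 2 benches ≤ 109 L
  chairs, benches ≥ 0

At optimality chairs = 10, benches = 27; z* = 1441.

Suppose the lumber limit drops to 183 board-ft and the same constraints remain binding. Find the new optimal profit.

1430

Check each constraint at x*: carpentry 121/121 (tight); lumber 185/185 (tight); assembly 101/120 (slack 19); varnish 84/109 (slack 25).
Since assembly, varnish are not tight, their duals are 0.
The binding rows give the dual system: 4·y_carpentry + 5·y_lumber = 41.5 and 3·y_carpentry + 5·y_lumber = 38.
Solving: y_carpentry = 3.5, y_lumber = 5.5.
Δz = y_lumber·Δb = 5.5 × (-2) = -11, so new z* = 1441 − 11 = 1430.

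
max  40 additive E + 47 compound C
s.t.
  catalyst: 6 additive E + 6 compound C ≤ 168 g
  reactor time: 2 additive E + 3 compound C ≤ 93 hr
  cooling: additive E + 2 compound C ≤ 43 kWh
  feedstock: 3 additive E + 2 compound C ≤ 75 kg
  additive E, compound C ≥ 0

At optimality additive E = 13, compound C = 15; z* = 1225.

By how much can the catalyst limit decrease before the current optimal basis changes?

Binding constraints: catalyst, cooling. The basis is B = [[6,6],[1,2]] with det 6.
Per unit decrease in catalyst, x* moves by d = (-0.3333, 0.1667).
The basis stays optimal until additive E reaches 0; allowable decrease = 39 g.

39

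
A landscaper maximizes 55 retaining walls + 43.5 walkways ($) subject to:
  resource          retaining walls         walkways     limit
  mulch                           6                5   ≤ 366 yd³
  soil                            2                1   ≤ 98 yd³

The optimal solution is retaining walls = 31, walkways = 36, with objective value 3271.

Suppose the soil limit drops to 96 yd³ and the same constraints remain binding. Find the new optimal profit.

3264

At the optimum: mulch uses 366 of 366 (binding); soil uses 98 of 98 (binding).
From A_Bᵀ y = c: 6·y_mulch + 2·y_soil = 55; 5·y_mulch + 1·y_soil = 43.5.
Solving: y_mulch = 8, y_soil = 3.5.
Δz = y_soil·Δb = 3.5 × (-2) = -7, so new z* = 3271 − 7 = 3264.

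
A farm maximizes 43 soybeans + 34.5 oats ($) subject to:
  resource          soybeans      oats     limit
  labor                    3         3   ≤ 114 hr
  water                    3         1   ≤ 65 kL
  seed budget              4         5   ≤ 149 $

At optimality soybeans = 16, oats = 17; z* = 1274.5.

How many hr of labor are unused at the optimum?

labor used = 3·16 + 3·17 = 99; slack = 114 − 99 = 15.

15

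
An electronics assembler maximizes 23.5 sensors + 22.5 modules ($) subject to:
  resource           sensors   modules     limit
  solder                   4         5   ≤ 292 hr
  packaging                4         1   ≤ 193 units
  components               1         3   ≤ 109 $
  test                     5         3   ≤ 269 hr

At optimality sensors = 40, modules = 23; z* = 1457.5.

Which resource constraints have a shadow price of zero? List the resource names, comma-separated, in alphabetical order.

solder: 275/292 (slack 17)
packaging: 183/193 (slack 10)
components: 109/109 (binding)
test: 269/269 (binding)
By complementary slackness, a constraint with positive slack has shadow price 0 → packaging, solder.

packaging, solder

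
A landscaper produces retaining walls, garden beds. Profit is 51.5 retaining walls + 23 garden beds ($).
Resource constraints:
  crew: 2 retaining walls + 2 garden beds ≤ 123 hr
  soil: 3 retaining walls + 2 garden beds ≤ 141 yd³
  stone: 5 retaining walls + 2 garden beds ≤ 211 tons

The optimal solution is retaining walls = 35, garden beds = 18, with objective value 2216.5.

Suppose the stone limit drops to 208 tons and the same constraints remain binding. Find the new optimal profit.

2191

Check each constraint at x*: crew 106/123 (slack 17); soil 141/141 (tight); stone 211/211 (tight).
Slack constraints have shadow price 0 (complementary slackness).
The binding rows give the dual system: 3·y_soil + 5·y_stone = 51.5 and 2·y_soil + 2·y_stone = 23.
Solving: y_soil = 3, y_stone = 8.5.
Δz = y_stone·Δb = 8.5 × (-3) = -25.5, so new z* = 2216.5 − 25.5 = 2191.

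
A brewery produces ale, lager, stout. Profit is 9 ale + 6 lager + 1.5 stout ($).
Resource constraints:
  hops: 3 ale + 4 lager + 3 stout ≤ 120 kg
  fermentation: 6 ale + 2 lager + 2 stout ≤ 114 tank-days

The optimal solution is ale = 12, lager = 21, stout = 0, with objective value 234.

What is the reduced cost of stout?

Both hops and fermentation are binding at x*.
From A_Bᵀ y = c: 3·y_hops + 6·y_fermentation = 9; 4·y_hops + 2·y_fermentation = 6.
Solving: y_hops = 1, y_fermentation = 1.
Reduced cost of stout: c₃ − yᵀa₃ = 1.5 − (1·3 + 1·2) = 1.5 − 5 = -3.5.

-3.5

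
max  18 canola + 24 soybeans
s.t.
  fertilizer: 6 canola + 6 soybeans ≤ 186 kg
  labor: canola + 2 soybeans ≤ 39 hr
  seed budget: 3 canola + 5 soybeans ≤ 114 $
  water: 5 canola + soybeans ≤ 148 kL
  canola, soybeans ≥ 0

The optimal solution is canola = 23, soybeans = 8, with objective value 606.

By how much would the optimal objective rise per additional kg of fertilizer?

2

Binding: fertilizer and labor. Non-binding: seed budget (5 unused), water (25 unused).
Slack constraints have shadow price 0 (complementary slackness).
From A_Bᵀ y = c: 6·y_fertilizer + 1·y_labor = 18; 6·y_fertilizer + 2·y_labor = 24.
This yields shadow prices y_fertilizer = 2, y_labor = 6.
Shadow price of fertilizer = 2.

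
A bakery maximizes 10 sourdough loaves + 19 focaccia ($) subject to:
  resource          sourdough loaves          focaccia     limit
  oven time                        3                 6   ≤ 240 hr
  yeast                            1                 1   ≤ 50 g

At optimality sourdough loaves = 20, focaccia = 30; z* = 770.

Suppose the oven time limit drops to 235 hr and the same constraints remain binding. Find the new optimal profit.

755

Both oven time and yeast are binding at x*.
The binding rows give the dual system: 3·y_oven time + 1·y_yeast = 10 and 6·y_oven time + 1·y_yeast = 19.
This yields shadow prices y_oven time = 3, y_yeast = 1.
Δz = y_oven time·Δb = 3 × (-5) = -15, so new z* = 770 − 15 = 755.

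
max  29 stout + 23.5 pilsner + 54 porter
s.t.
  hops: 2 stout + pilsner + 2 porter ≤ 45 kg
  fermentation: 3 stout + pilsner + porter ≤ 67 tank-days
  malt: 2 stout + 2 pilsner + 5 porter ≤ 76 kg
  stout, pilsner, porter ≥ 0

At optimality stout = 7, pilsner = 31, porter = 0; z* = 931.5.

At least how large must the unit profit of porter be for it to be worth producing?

56

Check each constraint at x*: hops 45/45 (tight); fermentation 52/67 (slack 15); malt 76/76 (tight).
By complementary slackness, y = 0 for the non-binding constraint.
From A_Bᵀ y = c: 2·y_hops + 2·y_malt = 29; 1·y_hops + 2·y_malt = 23.5.
Solving: y_hops = 5.5, y_malt = 9.
porter enters the basis when its profit ≥ yᵀa₃ = 5.5·2 + 9·5 = 56.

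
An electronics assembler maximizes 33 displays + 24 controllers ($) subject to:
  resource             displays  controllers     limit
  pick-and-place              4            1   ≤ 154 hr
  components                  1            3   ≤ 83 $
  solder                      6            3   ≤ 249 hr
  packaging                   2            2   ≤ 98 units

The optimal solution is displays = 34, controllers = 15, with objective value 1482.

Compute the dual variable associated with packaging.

At the optimum: pick-and-place uses 151 of 154 (slack = 3); components uses 79 of 83 (slack = 4); solder uses 249 of 249 (binding); packaging uses 98 of 98 (binding).
By complementary slackness, y = 0 for the non-binding constraints.
The binding rows give the dual system: 6·y_solder + 2·y_packaging = 33 and 3·y_solder + 2·y_packaging = 24.
Solving: y_solder = 3, y_packaging = 7.5.
Shadow price of packaging = 7.5.

7.5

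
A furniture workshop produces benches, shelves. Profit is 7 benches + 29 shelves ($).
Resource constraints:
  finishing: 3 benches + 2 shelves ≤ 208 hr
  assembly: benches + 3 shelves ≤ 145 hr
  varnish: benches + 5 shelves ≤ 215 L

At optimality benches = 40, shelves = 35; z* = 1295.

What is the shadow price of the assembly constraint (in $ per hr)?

At the optimum: finishing uses 190 of 208 (slack = 18); assembly uses 145 of 145 (binding); varnish uses 215 of 215 (binding).
Slack constraints have shadow price 0 (complementary slackness).
From A_Bᵀ y = c: 1·y_assembly + 1·y_varnish = 7; 3·y_assembly + 5·y_varnish = 29.
Solving: y_assembly = 3, y_varnish = 4.
Shadow price of assembly = 3.

3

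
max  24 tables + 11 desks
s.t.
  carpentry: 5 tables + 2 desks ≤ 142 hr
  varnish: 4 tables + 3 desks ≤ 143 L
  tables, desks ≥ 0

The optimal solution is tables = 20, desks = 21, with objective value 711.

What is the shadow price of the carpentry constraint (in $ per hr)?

4

At the optimum: carpentry uses 142 of 142 (binding); varnish uses 143 of 143 (binding).
The binding rows give the dual system: 5·y_carpentry + 4·y_varnish = 24 and 2·y_carpentry + 3·y_varnish = 11.
→ y_carpentry = 4 and y_varnish = 1.
Shadow price of carpentry = 4.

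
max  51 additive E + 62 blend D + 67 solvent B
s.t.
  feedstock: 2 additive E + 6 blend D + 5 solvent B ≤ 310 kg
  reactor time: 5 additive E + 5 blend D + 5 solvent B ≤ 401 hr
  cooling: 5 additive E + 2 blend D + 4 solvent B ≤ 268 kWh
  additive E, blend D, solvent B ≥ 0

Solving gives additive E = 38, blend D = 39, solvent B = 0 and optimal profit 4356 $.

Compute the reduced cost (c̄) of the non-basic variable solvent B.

-1

At the optimum: feedstock uses 310 of 310 (binding); reactor time uses 385 of 401 (slack = 16); cooling uses 268 of 268 (binding).
By complementary slackness, y = 0 for the non-binding constraint.
Dual feasibility on the basic columns requires 2·y_feedstock + 5·y_cooling = 51, 6·y_feedstock + 2·y_cooling = 62.
Solving: y_feedstock = 8, y_cooling = 7.
Reduced cost of solvent B: c₃ − yᵀa₃ = 67 − (8·5 + 7·4) = 67 − 68 = -1.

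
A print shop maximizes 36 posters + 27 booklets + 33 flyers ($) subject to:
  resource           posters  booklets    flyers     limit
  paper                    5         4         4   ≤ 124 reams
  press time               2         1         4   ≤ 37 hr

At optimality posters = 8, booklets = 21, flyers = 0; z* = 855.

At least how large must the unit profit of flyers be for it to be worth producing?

36

Check each constraint at x*: paper 124/124 (tight); press time 37/37 (tight).
From A_Bᵀ y = c: 5·y_paper + 2·y_press time = 36; 4·y_paper + 1·y_press time = 27.
→ y_paper = 6 and y_press time = 3.
flyers enters the basis when its profit ≥ yᵀa₃ = 6·4 + 3·4 = 36.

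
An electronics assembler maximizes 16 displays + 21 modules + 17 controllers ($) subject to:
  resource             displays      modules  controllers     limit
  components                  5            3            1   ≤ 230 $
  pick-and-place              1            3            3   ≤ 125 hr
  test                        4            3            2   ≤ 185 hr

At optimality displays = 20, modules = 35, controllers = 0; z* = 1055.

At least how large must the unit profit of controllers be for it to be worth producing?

18

Binding: pick-and-place and test. Non-binding: components (25 unused).
Since components is not tight, its dual is 0.
Dual feasibility on the basic columns requires 1·y_pick-and-place + 4·y_test = 16, 3·y_pick-and-place + 3·y_test = 21.
This yields shadow prices y_pick-and-place = 4, y_test = 3.
controllers enters the basis when its profit ≥ yᵀa₃ = 4·3 + 3·2 = 18.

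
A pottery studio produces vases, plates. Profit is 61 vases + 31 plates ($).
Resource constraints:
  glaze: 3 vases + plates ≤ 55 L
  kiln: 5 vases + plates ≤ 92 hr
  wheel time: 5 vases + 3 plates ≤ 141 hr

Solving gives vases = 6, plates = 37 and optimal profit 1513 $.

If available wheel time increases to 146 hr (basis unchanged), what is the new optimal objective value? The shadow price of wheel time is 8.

1553

Δb = 5, so new z* = 1513 + (8)·(5) = 1513 + 40 = 1553.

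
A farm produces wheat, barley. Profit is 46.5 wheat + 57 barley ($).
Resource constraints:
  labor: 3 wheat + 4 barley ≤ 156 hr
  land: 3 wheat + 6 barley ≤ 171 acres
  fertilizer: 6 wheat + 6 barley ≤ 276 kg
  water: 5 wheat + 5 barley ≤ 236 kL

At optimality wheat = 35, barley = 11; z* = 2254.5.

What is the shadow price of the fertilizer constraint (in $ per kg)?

6

Binding: land and fertilizer. Non-binding: labor (7 unused), water (6 unused).
By complementary slackness, y = 0 for the non-binding constraints.
Dual feasibility on the basic columns requires 3·y_land + 6·y_fertilizer = 46.5, 6·y_land + 6·y_fertilizer = 57.
→ y_land = 3.5 and y_fertilizer = 6.
Shadow price of fertilizer = 6.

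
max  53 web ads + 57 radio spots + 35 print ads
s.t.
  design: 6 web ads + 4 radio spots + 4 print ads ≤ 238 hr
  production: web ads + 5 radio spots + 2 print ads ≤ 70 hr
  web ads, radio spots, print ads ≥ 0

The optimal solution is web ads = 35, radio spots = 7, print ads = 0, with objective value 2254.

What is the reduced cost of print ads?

-7

Check each constraint at x*: design 238/238 (tight); production 70/70 (tight).
From A_Bᵀ y = c: 6·y_design + 1·y_production = 53; 4·y_design + 5·y_production = 57.
Solving: y_design = 8, y_production = 5.
Reduced cost of print ads: c₃ − yᵀa₃ = 35 − (8·4 + 5·2) = 35 − 42 = -7.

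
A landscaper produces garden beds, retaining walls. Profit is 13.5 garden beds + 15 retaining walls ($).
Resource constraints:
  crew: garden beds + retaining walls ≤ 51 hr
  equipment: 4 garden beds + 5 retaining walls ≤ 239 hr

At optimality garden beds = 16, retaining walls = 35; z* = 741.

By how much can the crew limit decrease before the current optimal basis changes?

Binding constraints: crew, equipment. The basis is B = [[1,1],[4,5]] with det 1.
Per unit decrease in crew, x* moves by d = (-5, 4).
The basis stays optimal until garden beds reaches 0; allowable decrease = 3.2 hr.

3.2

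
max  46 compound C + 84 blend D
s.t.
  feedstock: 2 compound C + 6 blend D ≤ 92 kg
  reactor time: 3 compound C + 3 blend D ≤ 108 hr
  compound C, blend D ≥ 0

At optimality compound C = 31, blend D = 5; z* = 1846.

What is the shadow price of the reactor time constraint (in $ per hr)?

At the optimum: feedstock uses 92 of 92 (binding); reactor time uses 108 of 108 (binding).
The binding rows give the dual system: 2·y_feedstock + 3·y_reactor time = 46 and 6·y_feedstock + 3·y_reactor time = 84.
→ y_feedstock = 9.5 and y_reactor time = 9.
Shadow price of reactor time = 9.

9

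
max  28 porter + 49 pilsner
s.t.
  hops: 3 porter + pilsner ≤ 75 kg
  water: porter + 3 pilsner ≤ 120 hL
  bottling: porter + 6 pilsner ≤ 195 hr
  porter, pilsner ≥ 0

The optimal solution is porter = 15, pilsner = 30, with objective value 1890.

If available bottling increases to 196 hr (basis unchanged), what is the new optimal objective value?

Check each constraint at x*: hops 75/75 (tight); water 105/120 (slack 15); bottling 195/195 (tight).
Since water is not tight, its dual is 0.
The binding rows give the dual system: 3·y_hops + 1·y_bottling = 28 and 1·y_hops + 6·y_bottling = 49.
This yields shadow prices y_hops = 7, y_bottling = 7.
Δz = y_bottling·Δb = 7 × (1) = 7, so new z* = 1890 + 7 = 1897.

1897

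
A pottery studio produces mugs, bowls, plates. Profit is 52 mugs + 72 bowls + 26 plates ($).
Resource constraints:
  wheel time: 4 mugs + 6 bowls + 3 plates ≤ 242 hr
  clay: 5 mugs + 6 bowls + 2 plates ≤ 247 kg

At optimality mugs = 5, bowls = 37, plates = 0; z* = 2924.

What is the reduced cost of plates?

-6

At the optimum: wheel time uses 242 of 242 (binding); clay uses 247 of 247 (binding).
The binding rows give the dual system: 4·y_wheel time + 5·y_clay = 52 and 6·y_wheel time + 6·y_clay = 72.
→ y_wheel time = 8 and y_clay = 4.
Reduced cost of plates: c₃ − yᵀa₃ = 26 − (8·3 + 4·2) = 26 − 32 = -6.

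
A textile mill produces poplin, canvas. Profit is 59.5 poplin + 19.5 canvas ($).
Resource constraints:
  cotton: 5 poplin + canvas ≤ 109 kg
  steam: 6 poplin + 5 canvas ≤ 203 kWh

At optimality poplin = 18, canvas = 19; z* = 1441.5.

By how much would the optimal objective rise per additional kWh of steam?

At the optimum: cotton uses 109 of 109 (binding); steam uses 203 of 203 (binding).
Dual feasibility on the basic columns requires 5·y_cotton + 6·y_steam = 59.5, 1·y_cotton + 5·y_steam = 19.5.
→ y_cotton = 9.5 and y_steam = 2.
Shadow price of steam = 2.

2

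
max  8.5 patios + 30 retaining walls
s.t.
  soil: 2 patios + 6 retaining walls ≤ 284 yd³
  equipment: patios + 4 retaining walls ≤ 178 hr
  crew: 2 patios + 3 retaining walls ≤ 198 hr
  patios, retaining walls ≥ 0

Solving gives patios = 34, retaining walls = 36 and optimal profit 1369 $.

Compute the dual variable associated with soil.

2

At the optimum: soil uses 284 of 284 (binding); equipment uses 178 of 178 (binding); crew uses 176 of 198 (slack = 22).
Slack constraints have shadow price 0 (complementary slackness).
Dual feasibility on the basic columns requires 2·y_soil + 1·y_equipment = 8.5, 6·y_soil + 4·y_equipment = 30.
Solving: y_soil = 2, y_equipment = 4.5.
Shadow price of soil = 2.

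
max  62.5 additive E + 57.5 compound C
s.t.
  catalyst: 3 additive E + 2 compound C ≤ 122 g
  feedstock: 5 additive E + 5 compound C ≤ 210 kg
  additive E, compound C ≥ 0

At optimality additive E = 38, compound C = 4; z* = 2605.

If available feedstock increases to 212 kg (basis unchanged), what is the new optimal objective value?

2624

Check each constraint at x*: catalyst 122/122 (tight); feedstock 210/210 (tight).
From A_Bᵀ y = c: 3·y_catalyst + 5·y_feedstock = 62.5; 2·y_catalyst + 5·y_feedstock = 57.5.
This yields shadow prices y_catalyst = 5, y_feedstock = 9.5.
Δz = y_feedstock·Δb = 9.5 × (2) = 19, so new z* = 2605 + 19 = 2624.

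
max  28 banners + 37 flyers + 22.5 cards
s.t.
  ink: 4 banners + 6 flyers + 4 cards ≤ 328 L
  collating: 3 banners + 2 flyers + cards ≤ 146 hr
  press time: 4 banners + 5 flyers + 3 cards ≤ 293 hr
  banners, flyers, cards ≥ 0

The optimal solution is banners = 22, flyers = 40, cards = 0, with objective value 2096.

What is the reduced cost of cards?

-1.5

Check each constraint at x*: ink 328/328 (tight); collating 146/146 (tight); press time 288/293 (slack 5).
Since press time is not tight, its dual is 0.
The binding rows give the dual system: 4·y_ink + 3·y_collating = 28 and 6·y_ink + 2·y_collating = 37.
This yields shadow prices y_ink = 5.5, y_collating = 2.
Reduced cost of cards: c₃ − yᵀa₃ = 22.5 − (5.5·4 + 2·1) = 22.5 − 24 = -1.5.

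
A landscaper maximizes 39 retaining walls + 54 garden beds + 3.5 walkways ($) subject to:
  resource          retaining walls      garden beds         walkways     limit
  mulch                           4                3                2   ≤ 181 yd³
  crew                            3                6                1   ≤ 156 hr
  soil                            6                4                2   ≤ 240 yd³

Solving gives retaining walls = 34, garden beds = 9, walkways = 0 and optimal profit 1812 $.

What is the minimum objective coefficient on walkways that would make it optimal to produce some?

At the optimum: mulch uses 163 of 181 (slack = 18); crew uses 156 of 156 (binding); soil uses 240 of 240 (binding).
Slack constraints have shadow price 0 (complementary slackness).
The binding rows give the dual system: 3·y_crew + 6·y_soil = 39 and 6·y_crew + 4·y_soil = 54.
Solving: y_crew = 7, y_soil = 3.
walkways enters the basis when its profit ≥ yᵀa₃ = 7·1 + 3·2 = 13.

13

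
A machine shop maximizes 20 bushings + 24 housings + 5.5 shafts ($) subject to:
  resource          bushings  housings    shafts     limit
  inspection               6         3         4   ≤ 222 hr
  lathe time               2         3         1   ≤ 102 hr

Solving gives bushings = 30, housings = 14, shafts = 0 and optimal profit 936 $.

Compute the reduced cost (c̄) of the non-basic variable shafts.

Both inspection and lathe time are binding at x*.
From A_Bᵀ y = c: 6·y_inspection + 2·y_lathe time = 20; 3·y_inspection + 3·y_lathe time = 24.
Solving: y_inspection = 1, y_lathe time = 7.
Reduced cost of shafts: c₃ − yᵀa₃ = 5.5 − (1·4 + 7·1) = 5.5 − 11 = -5.5.

-5.5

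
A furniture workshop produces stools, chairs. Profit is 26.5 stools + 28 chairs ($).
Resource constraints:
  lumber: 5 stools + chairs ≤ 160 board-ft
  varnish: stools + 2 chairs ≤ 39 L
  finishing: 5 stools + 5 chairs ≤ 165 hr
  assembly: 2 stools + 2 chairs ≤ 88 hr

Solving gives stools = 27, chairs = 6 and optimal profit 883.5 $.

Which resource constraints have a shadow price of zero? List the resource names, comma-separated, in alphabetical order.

assembly, lumber

lumber: 141/160 (slack 19)
varnish: 39/39 (binding)
finishing: 165/165 (binding)
assembly: 66/88 (slack 22)
By complementary slackness, a constraint with positive slack has shadow price 0 → assembly, lumber.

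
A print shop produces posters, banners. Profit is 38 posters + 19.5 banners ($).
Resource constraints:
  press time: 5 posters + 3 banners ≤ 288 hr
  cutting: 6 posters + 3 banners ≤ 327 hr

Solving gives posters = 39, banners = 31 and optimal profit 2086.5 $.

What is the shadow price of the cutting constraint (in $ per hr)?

At the optimum: press time uses 288 of 288 (binding); cutting uses 327 of 327 (binding).
From A_Bᵀ y = c: 5·y_press time + 6·y_cutting = 38; 3·y_press time + 3·y_cutting = 19.5.
Solving: y_press time = 1, y_cutting = 5.5.
Shadow price of cutting = 5.5.

5.5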